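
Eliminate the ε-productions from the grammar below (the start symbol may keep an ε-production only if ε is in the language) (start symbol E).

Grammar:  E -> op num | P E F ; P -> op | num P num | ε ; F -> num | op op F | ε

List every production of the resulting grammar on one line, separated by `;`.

E -> op num | P E F | P E | E F; P -> op | num P num | num num; F -> num | op op F | op op

The nullable symbols are {F, P}.
ε ∉ L(G), so no ε-production is kept.
Expand every rule over subsets of its nullable positions: E → P E F gives P E F | P E | E F. P → num P num gives num P num | num num. F → op op F gives op op F | op op.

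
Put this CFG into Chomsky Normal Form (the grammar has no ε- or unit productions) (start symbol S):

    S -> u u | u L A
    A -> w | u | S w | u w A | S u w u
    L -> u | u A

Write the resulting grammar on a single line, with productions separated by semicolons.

Introduce a nonterminal for each terminal appearing in a rule of length ≥ 2: X1 → u, X2 → w.
Binarize each right-hand side of length ≥ 3 by chaining fresh nonterminals (Y1, Y2, …): affected rules were S → X1 L A; A → X1 X2 A; A → S X1 X2 X1.

S -> X1 X1 | X1 Y1; A -> w | u | S X2 | X1 Y2 | S Y3; L -> u | X1 A; X1 -> u; X2 -> w; Y1 -> L A; Y2 -> X2 A; Y3 -> X1 Y4; Y4 -> X2 X1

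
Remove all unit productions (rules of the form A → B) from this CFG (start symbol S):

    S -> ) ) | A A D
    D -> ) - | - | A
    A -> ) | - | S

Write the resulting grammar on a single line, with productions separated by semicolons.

Unit pairs: A ⇒* {S}; D ⇒* {A, S}.
For every A with A ⇒* B via unit rules, add B's non-unit alternatives to A; then delete every rule of the form X → Y.

S -> ) ) | A A D; D -> ) ) | A A D | ) - | - | ); A -> ) ) | A A D | ) | -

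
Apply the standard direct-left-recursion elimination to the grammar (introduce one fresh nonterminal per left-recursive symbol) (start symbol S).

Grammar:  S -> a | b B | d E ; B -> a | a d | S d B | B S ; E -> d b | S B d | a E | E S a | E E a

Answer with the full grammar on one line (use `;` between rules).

S -> a | b B | d E; B -> a B' | a d B' | S d B B'; E -> d b E' | S B d E' | a E E'; B' -> S B' | ε; E' -> S a E' | E a E' | ε

B, E are directly left-recursive.
For B: α = {S}, β = {a, a d, S d B}. Rewrite as B → β B' and B' → α B' | ε.
For E: α = {S a, E a}, β = {d b, S B d, a E}. Rewrite as E → β E' and E' → α E' | ε.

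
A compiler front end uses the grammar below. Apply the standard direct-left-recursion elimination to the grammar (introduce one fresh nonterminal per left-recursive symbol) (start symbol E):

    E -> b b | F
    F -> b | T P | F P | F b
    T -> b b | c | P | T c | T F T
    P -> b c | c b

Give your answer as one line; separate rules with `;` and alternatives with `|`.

E -> b b | F; F -> b F' | T P F'; T -> b b T' | c T' | P T'; P -> b c | c b; F' -> P F' | b F' | ε; T' -> c T' | F T T' | ε

Directly left-recursive nonterminals: F, T.
For F: α = {P, b}, β = {b, T P}. Rewrite as F → β F' and F' → α F' | ε.
For T: α = {c, F T}, β = {b b, c, P}. Rewrite as T → β T' and T' → α T' | ε.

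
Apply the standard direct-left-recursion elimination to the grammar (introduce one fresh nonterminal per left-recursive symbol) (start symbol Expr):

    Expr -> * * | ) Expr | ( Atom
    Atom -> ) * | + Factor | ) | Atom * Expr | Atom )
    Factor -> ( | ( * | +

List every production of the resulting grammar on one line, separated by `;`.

Atom is directly left-recursive.
For Atom: α = {* Expr, )}, β = {) *, + Factor, )}. Rewrite as Atom → β Atom1 and Atom1 → α Atom1 | ε.

Expr -> * * | ) Expr | ( Atom; Atom -> ) * Atom1 | + Factor Atom1 | ) Atom1; Factor -> ( | ( * | +; Atom1 -> * Expr Atom1 | ) Atom1 | epsilon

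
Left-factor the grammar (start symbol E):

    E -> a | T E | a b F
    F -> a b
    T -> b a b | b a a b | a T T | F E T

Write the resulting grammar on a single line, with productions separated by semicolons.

E -> T E | a E'; F -> a b; T -> a T T | F E T | b a T'; E' -> ε | b F; T' -> b | a b

E has alternatives sharing prefix 'a': factor to E → a E' with E' → ε | b F.
T has alternatives sharing prefix 'b a': factor to T → b a T' with T' → b | a b.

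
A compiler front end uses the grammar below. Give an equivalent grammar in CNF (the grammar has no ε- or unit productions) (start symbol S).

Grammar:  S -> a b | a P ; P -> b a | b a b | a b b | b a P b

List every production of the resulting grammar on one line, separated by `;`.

Introduce a nonterminal for each terminal appearing in a rule of length ≥ 2: X1 → a, X2 → b.
Binarize each right-hand side of length ≥ 3 by chaining fresh nonterminals (Y1, Y2, …): affected rules were P → X2 X1 X2; P → X1 X2 X2; P → X2 X1 P X2.

S -> X1 X2 | X1 P; P -> X2 X1 | X2 Y1 | X1 Y2 | X2 Y3; X1 -> a; X2 -> b; Y1 -> X1 X2; Y2 -> X2 X2; Y3 -> X1 Y4; Y4 -> P X2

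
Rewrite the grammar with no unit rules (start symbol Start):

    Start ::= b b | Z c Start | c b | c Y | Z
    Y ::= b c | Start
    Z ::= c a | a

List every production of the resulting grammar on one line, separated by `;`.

Start ::= c a | a | b b | Z c Start | c b | c Y; Y ::= c a | a | b b | Z c Start | c b | c Y | b c; Z ::= c a | a

Unit pairs: Start ⇒* {Z}; Y ⇒* {Start, Z}.
For every A with A ⇒* B via unit rules, add B's non-unit alternatives to A; then delete every rule of the form X → Y.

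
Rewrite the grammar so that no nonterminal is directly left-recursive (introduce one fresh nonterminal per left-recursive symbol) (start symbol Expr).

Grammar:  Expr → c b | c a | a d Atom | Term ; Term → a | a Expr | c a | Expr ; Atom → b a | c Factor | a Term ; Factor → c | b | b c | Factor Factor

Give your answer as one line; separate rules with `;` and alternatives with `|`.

Directly left-recursive nonterminal: Factor.
For Factor: α = {Factor}, β = {c, b, b c}. Rewrite as Factor → β Factor1 and Factor1 → α Factor1 | ε.

Expr → c b | c a | a d Atom | Term; Term → a | a Expr | c a | Expr; Atom → b a | c Factor | a Term; Factor → c Factor1 | b Factor1 | b c Factor1; Factor1 → Factor Factor1 | ε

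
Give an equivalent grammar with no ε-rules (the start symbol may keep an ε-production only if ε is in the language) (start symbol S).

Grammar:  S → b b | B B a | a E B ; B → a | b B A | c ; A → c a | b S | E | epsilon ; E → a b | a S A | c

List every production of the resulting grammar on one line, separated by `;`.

S → b b | B B a | a E B; B → a | b B A | b B | c; A → c a | b S | E; E → a b | a S A | a S | c

The nullable symbols are {A}.
ε ∉ L(G), so no ε-production is kept.
Add the nullable-subset variants: B → b B A gives b B A | b B. E → a S A gives a S A | a S.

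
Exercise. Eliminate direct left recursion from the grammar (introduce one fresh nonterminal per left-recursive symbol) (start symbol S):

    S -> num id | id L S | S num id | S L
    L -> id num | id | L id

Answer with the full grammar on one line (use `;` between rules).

Left recursion appears on S, L.
For S: α = {num id, L}, β = {num id, id L S}. Rewrite as S → β S' and S' → α S' | ε.
For L: α = {id}, β = {id num, id}. Rewrite as L → β L' and L' → α L' | ε.

S -> num id S' | id L S S'; L -> id num L' | id L'; S' -> num id S' | L S' | ε; L' -> id L' | ε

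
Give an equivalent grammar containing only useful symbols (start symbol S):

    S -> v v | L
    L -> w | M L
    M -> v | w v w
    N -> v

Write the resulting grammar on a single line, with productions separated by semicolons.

Generating nonterminals: {L, M, N, S}.
Reachable from S after that: {L, M, S}.
Removed useless symbols: {N} and every production mentioning them.

S -> v v | L; L -> w | M L; M -> v | w v w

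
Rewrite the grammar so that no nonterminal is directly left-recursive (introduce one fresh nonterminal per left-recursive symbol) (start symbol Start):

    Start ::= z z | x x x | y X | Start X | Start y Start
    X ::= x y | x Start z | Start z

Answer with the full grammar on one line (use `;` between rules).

Start ::= z z Start1 | x x x Start1 | y X Start1; X ::= x y | x Start z | Start z; Start1 ::= X Start1 | y Start Start1 | ε

Directly left-recursive nonterminal: Start.
For Start: α = {X, y Start}, β = {z z, x x x, y X}. Rewrite as Start → β Start1 and Start1 → α Start1 | ε.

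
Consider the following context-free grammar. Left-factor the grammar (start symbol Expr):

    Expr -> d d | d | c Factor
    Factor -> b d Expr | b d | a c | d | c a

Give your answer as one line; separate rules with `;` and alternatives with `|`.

Expr -> c Factor | d Expr1; Factor -> a c | d | c a | b d Factor1; Expr1 -> d | epsilon; Factor1 -> Expr | epsilon

Expr has alternatives sharing prefix 'd': factor to Expr → d Expr1 with Expr1 → d | ε.
Factor has alternatives sharing prefix 'b d': factor to Factor → b d Factor1 with Factor1 → Expr | ε.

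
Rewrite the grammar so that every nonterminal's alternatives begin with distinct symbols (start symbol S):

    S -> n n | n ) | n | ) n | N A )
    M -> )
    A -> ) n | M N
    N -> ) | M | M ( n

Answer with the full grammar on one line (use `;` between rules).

S has alternatives sharing prefix 'n': factor to S → n S' with S' → n | ) | ε.
N has alternatives sharing prefix 'M': factor to N → M N' with N' → ε | ( n.

S -> ) n | N A ) | n S'; M -> ); A -> ) n | M N; N -> ) | M N'; S' -> n | ) | ε; N' -> ε | ( n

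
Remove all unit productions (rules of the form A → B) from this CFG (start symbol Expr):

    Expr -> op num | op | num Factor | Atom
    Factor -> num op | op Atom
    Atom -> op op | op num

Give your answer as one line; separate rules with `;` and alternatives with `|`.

Unit pairs: Expr ⇒* {Atom}.
For every A with A ⇒* B via unit rules, add B's non-unit alternatives to A; then delete every rule of the form X → Y.

Expr -> op op | op num | op | num Factor; Factor -> num op | op Atom; Atom -> op op | op num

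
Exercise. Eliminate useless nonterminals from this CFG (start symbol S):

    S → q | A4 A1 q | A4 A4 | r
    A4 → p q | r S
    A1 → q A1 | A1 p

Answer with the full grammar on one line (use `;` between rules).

S → q | A4 A4 | r; A4 → p q | r S

Generating nonterminals: {A4, S}.
Reachable from S after that: {A4, S}.
Removed useless symbols: {A1} and every production mentioning them.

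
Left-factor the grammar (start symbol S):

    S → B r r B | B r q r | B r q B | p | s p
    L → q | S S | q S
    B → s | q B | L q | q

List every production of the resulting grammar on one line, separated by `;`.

S → p | s p | B r S'; L → S S | q L'; B → s | L q | q B'; S' → r B | q S''; L' → ε | S; B' → B | ε; S'' → r | B

S has alternatives sharing prefix 'B r': factor to S → B r S' with S' → r B | q r | q B.
L has alternatives sharing prefix 'q': factor to L → q L' with L' → ε | S.
B has alternatives sharing prefix 'q': factor to B → q B' with B' → B | ε.
S' has alternatives sharing prefix 'q': factor to S' → q S'' with S'' → r | B.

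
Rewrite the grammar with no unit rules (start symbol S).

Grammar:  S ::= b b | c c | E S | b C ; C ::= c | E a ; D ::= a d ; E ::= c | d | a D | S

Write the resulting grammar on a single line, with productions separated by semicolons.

S ::= b b | c c | E S | b C; C ::= c | E a; D ::= a d; E ::= c | d | a D | b b | c c | E S | b C

Unit pairs: E ⇒* {S}.
Replace each nonterminal's rules with the union of the non-unit rules of every nonterminal it unit-derives.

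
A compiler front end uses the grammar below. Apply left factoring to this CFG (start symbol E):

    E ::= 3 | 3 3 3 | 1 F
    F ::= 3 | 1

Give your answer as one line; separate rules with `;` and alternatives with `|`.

E ::= 1 F | 3 E'; F ::= 3 | 1; E' ::= ε | 3 3

E has alternatives sharing prefix '3': factor to E → 3 E' with E' → ε | 3 3.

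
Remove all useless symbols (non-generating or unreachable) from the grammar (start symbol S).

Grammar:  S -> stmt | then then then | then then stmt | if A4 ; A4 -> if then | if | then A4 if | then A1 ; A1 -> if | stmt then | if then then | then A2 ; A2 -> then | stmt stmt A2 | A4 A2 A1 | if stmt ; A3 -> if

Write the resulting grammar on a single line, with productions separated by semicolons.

S -> stmt | then then then | then then stmt | if A4; A4 -> if then | if | then A4 if | then A1; A1 -> if | stmt then | if then then | then A2; A2 -> then | stmt stmt A2 | A4 A2 A1 | if stmt

Generating nonterminals: {A1, A2, A3, A4, S}.
Reachable from S after that: {A1, A2, A4, S}.
Removed useless symbols: {A3} and every production mentioning them.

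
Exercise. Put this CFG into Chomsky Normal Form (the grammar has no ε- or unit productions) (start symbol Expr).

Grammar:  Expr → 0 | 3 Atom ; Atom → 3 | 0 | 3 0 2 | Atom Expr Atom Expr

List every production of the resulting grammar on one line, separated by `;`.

Expr → 0 | X1 Atom; Atom → 3 | 0 | X1 Y1 | Atom Y2; X1 → 3; X2 → 0; X3 → 2; Y1 → X2 X3; Y2 → Expr Y3; Y3 → Atom Expr

Introduce a nonterminal for each terminal appearing in a rule of length ≥ 2: X1 → 3, X2 → 0, X3 → 2.
Binarize each right-hand side of length ≥ 3 by chaining fresh nonterminals (Y1, Y2, …): affected rules were Atom → X1 X2 X3; Atom → Atom Expr Atom Expr.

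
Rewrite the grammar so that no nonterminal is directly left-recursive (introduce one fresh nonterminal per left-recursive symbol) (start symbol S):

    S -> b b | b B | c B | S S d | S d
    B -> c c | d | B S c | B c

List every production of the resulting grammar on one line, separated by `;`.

S -> b b S' | b B S' | c B S'; B -> c c B' | d B'; S' -> S d S' | d S' | ε; B' -> S c B' | c B' | ε

Left recursion appears on S, B.
For S: α = {S d, d}, β = {b b, b B, c B}. Rewrite as S → β S' and S' → α S' | ε.
For B: α = {S c, c}, β = {c c, d}. Rewrite as B → β B' and B' → α B' | ε.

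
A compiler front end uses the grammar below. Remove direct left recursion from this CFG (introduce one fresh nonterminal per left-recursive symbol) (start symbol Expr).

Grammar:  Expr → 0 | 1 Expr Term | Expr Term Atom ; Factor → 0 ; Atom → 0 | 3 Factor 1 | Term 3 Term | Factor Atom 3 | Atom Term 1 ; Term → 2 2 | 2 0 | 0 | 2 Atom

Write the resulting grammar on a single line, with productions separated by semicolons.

Expr → 0 Expr1 | 1 Expr Term Expr1; Factor → 0; Atom → 0 Atom1 | 3 Factor 1 Atom1 | Term 3 Term Atom1 | Factor Atom 3 Atom1; Term → 2 2 | 2 0 | 0 | 2 Atom; Expr1 → Term Atom Expr1 | ε; Atom1 → Term 1 Atom1 | ε

Left recursion appears on Expr, Atom.
For Expr: α = {Term Atom}, β = {0, 1 Expr Term}. Rewrite as Expr → β Expr1 and Expr1 → α Expr1 | ε.
For Atom: α = {Term 1}, β = {0, 3 Factor 1, Term 3 Term, Factor Atom 3}. Rewrite as Atom → β Atom1 and Atom1 → α Atom1 | ε.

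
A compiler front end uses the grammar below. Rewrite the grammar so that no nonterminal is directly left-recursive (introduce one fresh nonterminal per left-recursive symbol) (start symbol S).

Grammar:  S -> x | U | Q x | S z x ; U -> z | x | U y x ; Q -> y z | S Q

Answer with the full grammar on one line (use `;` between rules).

S -> x S' | U S' | Q x S'; U -> z U' | x U'; Q -> y z | S Q; S' -> z x S' | epsilon; U' -> y x U' | epsilon

Directly left-recursive nonterminals: S, U.
For S: α = {z x}, β = {x, U, Q x}. Rewrite as S → β S' and S' → α S' | ε.
For U: α = {y x}, β = {z, x}. Rewrite as U → β U' and U' → α U' | ε.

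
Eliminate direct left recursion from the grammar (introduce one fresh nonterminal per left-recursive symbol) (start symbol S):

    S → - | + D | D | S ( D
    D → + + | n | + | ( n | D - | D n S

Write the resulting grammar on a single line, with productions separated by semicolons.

S → - S' | + D S' | D S'; D → + + D' | n D' | + D' | ( n D'; S' → ( D S' | ε; D' → - D' | n S D' | ε

Directly left-recursive nonterminals: S, D.
For S: α = {( D}, β = {-, + D, D}. Rewrite as S → β S' and S' → α S' | ε.
For D: α = {-, n S}, β = {+ +, n, +, ( n}. Rewrite as D → β D' and D' → α D' | ε.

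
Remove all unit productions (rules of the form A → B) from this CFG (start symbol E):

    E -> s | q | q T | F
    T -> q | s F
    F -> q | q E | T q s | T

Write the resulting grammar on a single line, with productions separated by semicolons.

Unit pairs: E ⇒* {F, T}; F ⇒* {T}.
Replace each nonterminal's rules with the union of the non-unit rules of every nonterminal it unit-derives.

E -> s | q | q T | q E | T q s | s F; T -> q | s F; F -> q | q E | T q s | s F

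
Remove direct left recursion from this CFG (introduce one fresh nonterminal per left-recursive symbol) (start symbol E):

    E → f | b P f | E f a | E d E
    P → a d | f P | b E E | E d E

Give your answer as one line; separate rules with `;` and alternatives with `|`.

E → f E' | b P f E'; P → a d | f P | b E E | E d E; E' → f a E' | d E E' | eps

Directly left-recursive nonterminal: E.
For E: α = {f a, d E}, β = {f, b P f}. Rewrite as E → β E' and E' → α E' | ε.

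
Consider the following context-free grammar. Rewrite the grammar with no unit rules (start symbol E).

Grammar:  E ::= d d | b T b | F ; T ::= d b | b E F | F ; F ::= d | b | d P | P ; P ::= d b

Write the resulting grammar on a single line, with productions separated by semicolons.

E ::= d d | b T b | d | b | d P | d b; T ::= d | b | d P | d b | b E F; F ::= d | b | d P | d b; P ::= d b

Unit pairs: E ⇒* {F, P}; F ⇒* {P}; T ⇒* {F, P}.
Replace each nonterminal's rules with the union of the non-unit rules of every nonterminal it unit-derives.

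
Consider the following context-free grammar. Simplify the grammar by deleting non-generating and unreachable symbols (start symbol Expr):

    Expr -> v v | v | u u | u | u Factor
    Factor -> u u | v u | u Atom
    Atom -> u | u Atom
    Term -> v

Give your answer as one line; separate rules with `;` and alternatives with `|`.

Generating nonterminals: {Atom, Expr, Factor, Term}.
Reachable from Expr after that: {Atom, Expr, Factor}.
Removed useless symbols: {Term} and every production mentioning them.

Expr -> v v | v | u u | u | u Factor; Factor -> u u | v u | u Atom; Atom -> u | u Atom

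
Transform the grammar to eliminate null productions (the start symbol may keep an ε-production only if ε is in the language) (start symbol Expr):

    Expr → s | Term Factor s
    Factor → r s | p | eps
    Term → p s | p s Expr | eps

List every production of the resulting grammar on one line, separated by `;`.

Expr → s | Term Factor s | Term s | Factor s; Factor → r s | p; Term → p s | p s Expr

The nullable symbols are {Factor, Term}.
ε ∉ L(G), so no ε-production is kept.
Expand every rule over subsets of its nullable positions: Expr → Term Factor s gives Term Factor s | Term s | Factor s.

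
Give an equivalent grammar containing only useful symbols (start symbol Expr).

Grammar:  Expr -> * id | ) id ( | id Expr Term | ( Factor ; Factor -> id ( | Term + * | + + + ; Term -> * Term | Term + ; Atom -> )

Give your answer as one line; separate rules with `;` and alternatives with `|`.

Expr -> * id | ) id ( | ( Factor; Factor -> id ( | + + +

Generating nonterminals: {Atom, Expr, Factor}.
Reachable from Expr after that: {Expr, Factor}.
Removed useless symbols: {Atom, Term} and every production mentioning them.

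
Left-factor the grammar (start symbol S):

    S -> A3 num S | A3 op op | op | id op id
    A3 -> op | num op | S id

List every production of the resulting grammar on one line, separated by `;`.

S has alternatives sharing prefix 'A3': factor to S → A3 S' with S' → num S | op op.

S -> op | id op id | A3 S'; A3 -> op | num op | S id; S' -> num S | op op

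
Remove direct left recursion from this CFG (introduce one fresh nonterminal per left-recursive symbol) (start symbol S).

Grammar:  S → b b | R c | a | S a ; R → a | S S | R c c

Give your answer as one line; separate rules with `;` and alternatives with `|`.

S, R are directly left-recursive.
For S: α = {a}, β = {b b, R c, a}. Rewrite as S → β S' and S' → α S' | ε.
For R: α = {c c}, β = {a, S S}. Rewrite as R → β R' and R' → α R' | ε.

S → b b S' | R c S' | a S'; R → a R' | S S R'; S' → a S' | ε; R' → c c R' | ε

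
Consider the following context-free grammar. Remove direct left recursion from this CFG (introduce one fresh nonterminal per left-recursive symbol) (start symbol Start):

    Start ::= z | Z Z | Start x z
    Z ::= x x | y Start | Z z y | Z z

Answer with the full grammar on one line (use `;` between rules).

Start ::= z Start1 | Z Z Start1; Z ::= x x Z1 | y Start Z1; Start1 ::= x z Start1 | ε; Z1 ::= z y Z1 | z Z1 | ε

Left recursion appears on Start, Z.
For Start: α = {x z}, β = {z, Z Z}. Rewrite as Start → β Start1 and Start1 → α Start1 | ε.
For Z: α = {z y, z}, β = {x x, y Start}. Rewrite as Z → β Z1 and Z1 → α Z1 | ε.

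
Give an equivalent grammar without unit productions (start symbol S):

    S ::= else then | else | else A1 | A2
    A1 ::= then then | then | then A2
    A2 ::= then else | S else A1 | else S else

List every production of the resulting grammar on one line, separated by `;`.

S ::= then else | S else A1 | else S else | else then | else | else A1; A1 ::= then then | then | then A2; A2 ::= then else | S else A1 | else S else

Unit pairs: S ⇒* {A2}.
For every A with A ⇒* B via unit rules, add B's non-unit alternatives to A; then delete every rule of the form X → Y.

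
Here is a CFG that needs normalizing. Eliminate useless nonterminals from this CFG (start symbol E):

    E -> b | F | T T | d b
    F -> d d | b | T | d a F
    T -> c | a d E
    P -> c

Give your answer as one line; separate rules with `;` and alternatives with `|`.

Generating nonterminals: {E, F, P, T}.
Reachable from E after that: {E, F, T}.
Removed useless symbols: {P} and every production mentioning them.

E -> b | F | T T | d b; F -> d d | b | T | d a F; T -> c | a d E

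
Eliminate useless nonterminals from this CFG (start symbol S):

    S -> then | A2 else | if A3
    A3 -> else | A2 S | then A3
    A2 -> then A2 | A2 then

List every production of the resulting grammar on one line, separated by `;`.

S -> then | if A3; A3 -> else | then A3

Generating nonterminals: {A3, S}.
Reachable from S after that: {A3, S}.
Removed useless symbols: {A2} and every production mentioning them.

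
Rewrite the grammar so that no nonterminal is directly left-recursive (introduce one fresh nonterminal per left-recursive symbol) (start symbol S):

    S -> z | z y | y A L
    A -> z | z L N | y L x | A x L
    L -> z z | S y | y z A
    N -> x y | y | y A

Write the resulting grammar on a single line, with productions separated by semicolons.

S -> z | z y | y A L; A -> z A' | z L N A' | y L x A'; L -> z z | S y | y z A; N -> x y | y | y A; A' -> x L A' | epsilon

Left recursion appears on A.
For A: α = {x L}, β = {z, z L N, y L x}. Rewrite as A → β A' and A' → α A' | ε.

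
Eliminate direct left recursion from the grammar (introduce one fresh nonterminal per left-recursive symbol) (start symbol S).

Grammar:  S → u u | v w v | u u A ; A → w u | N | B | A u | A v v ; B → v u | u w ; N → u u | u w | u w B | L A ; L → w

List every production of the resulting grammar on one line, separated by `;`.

S → u u | v w v | u u A; A → w u A' | N A' | B A'; B → v u | u w; N → u u | u w | u w B | L A; L → w; A' → u A' | v v A' | ε

Left recursion appears on A.
For A: α = {u, v v}, β = {w u, N, B}. Rewrite as A → β A' and A' → α A' | ε.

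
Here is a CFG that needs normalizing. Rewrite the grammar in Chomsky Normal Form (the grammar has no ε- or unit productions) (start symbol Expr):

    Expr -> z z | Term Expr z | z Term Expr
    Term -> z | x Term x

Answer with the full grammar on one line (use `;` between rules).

Introduce a nonterminal for each terminal appearing in a rule of length ≥ 2: X1 → z, X2 → x.
Binarize each right-hand side of length ≥ 3 by chaining fresh nonterminals (Y1, Y2, …): affected rules were Expr → Term Expr X1; Expr → X1 Term Expr; Term → X2 Term X2.

Expr -> X1 X1 | Term Y1 | X1 Y2; Term -> z | X2 Y3; X1 -> z; X2 -> x; Y1 -> Expr X1; Y2 -> Term Expr; Y3 -> Term X2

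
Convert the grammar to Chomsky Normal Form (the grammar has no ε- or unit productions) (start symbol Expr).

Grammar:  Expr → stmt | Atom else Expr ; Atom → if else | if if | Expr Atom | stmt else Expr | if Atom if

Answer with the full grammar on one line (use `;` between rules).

Expr → stmt | Atom Y1; Atom → X2 X1 | X2 X2 | Expr Atom | X3 Y2 | X2 Y3; X1 → else; X2 → if; X3 → stmt; Y1 → X1 Expr; Y2 → X1 Expr; Y3 → Atom X2

Introduce a nonterminal for each terminal appearing in a rule of length ≥ 2: X1 → else, X2 → if, X3 → stmt.
Binarize each right-hand side of length ≥ 3 by chaining fresh nonterminals (Y1, Y2, …): affected rules were Expr → Atom X1 Expr; Atom → X3 X1 Expr; Atom → X2 Atom X2.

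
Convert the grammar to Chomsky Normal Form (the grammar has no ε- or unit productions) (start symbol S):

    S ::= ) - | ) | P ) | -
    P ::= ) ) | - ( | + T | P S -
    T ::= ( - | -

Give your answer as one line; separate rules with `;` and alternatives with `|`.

S ::= X1 X2 | ) | P X1 | -; P ::= X1 X1 | X2 X3 | X4 T | P Y1; T ::= X3 X2 | -; X1 ::= ); X2 ::= -; X3 ::= (; X4 ::= +; Y1 ::= S X2

Introduce a nonterminal for each terminal appearing in a rule of length ≥ 2: X1 → ), X2 → -, X3 → (, X4 → +.
Binarize each right-hand side of length ≥ 3 by chaining fresh nonterminals (Y1, Y2, …): affected rules were P → P S X2.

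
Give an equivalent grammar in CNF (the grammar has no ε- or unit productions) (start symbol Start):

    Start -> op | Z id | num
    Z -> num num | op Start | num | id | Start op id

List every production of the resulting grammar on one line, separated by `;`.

Introduce a nonterminal for each terminal appearing in a rule of length ≥ 2: X1 → id, X2 → num, X3 → op.
Binarize each right-hand side of length ≥ 3 by chaining fresh nonterminals (Y1, Y2, …): affected rules were Z → Start X3 X1.

Start -> op | Z X1 | num; Z -> X2 X2 | X3 Start | num | id | Start Y1; X1 -> id; X2 -> num; X3 -> op; Y1 -> X3 X1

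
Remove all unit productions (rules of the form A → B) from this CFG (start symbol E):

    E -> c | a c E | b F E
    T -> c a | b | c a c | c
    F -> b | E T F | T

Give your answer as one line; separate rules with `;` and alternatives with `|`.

Unit pairs: F ⇒* {T}.
Replace each nonterminal's rules with the union of the non-unit rules of every nonterminal it unit-derives.

E -> c | a c E | b F E; T -> c a | b | c a c | c; F -> b | E T F | c a | c a c | c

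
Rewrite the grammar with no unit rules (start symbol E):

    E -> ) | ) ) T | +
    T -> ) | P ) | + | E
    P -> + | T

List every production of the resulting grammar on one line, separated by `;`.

Unit pairs: P ⇒* {E, T}; T ⇒* {E}.
For each unit pair (A, B), copy every non-unit production of B to A, then drop all unit productions.

E -> ) | ) ) T | +; T -> ) | ) ) T | + | P ); P -> ) | ) ) T | + | P )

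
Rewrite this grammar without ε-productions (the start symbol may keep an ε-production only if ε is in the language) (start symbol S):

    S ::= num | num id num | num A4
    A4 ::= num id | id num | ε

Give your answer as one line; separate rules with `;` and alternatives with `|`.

Nullable nonterminals: {A4}.
ε ∉ L(G), so no ε-production is kept.

S ::= num | num id num | num A4; A4 ::= num id | id num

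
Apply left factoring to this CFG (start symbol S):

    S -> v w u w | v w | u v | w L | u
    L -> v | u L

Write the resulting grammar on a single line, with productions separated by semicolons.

S -> w L | v w S' | u S''; L -> v | u L; S' -> u w | ε; S'' -> v | ε

S has alternatives sharing prefix 'v w': factor to S → v w S' with S' → u w | ε.
S has alternatives sharing prefix 'u': factor to S → u S'' with S'' → v | ε.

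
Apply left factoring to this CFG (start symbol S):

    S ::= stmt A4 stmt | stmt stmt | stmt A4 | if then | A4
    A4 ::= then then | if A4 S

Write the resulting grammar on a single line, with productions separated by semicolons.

S has alternatives sharing prefix 'stmt': factor to S → stmt S' with S' → A4 stmt | stmt | A4.
S' has alternatives sharing prefix 'A4': factor to S' → A4 S'' with S'' → stmt | ε.

S ::= if then | A4 | stmt S'; A4 ::= then then | if A4 S; S' ::= stmt | A4 S''; S'' ::= stmt | ε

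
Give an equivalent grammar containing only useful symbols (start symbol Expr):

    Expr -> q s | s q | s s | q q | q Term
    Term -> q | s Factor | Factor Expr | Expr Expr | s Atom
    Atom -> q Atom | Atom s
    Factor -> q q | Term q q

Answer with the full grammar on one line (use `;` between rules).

Expr -> q s | s q | s s | q q | q Term; Term -> q | s Factor | Factor Expr | Expr Expr; Factor -> q q | Term q q

Generating nonterminals: {Expr, Factor, Term}.
Reachable from Expr after that: {Expr, Factor, Term}.
Removed useless symbols: {Atom} and every production mentioning them.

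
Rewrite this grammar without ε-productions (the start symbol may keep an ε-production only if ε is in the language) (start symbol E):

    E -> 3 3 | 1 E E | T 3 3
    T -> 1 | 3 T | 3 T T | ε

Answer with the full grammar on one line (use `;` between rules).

E -> 3 3 | 1 E E | T 3 3; T -> 1 | 3 T | 3 | 3 T T

The nullable symbols are {T}.
ε ∉ L(G), so no ε-production is kept.
Expand every rule over subsets of its nullable positions: T → 3 T gives 3 T | 3.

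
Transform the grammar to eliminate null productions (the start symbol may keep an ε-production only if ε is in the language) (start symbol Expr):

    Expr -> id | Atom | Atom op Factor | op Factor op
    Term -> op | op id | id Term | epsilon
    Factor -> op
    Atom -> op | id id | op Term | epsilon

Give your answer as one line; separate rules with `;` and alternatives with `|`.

Nullable set = {Atom, Expr, Term}.
ε ∈ L(G) since Expr is nullable, so keep Expr → ε.
Add the nullable-subset variants: Expr → Atom op Factor gives Atom op Factor | op Factor. Term → id Term gives id Term | id.

Expr -> id | Atom | Atom op Factor | op Factor | op Factor op | ε; Term -> op | op id | id Term | id; Factor -> op; Atom -> op | id id | op Term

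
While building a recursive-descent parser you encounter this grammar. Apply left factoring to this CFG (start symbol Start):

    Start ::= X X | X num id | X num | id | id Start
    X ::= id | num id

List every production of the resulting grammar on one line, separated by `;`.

Start ::= X Start1 | id Start2; X ::= id | num id; Start1 ::= X | num Start11; Start2 ::= ε | Start; Start11 ::= id | ε

Start has alternatives sharing prefix 'X': factor to Start → X Start1 with Start1 → X | num id | num.
Start has alternatives sharing prefix 'id': factor to Start → id Start2 with Start2 → ε | Start.
Start1 has alternatives sharing prefix 'num': factor to Start1 → num Start11 with Start11 → id | ε.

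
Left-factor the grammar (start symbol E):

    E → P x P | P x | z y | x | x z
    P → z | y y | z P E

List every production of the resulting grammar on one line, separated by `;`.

E → z y | P x E' | x E''; P → y y | z P'; E' → P | ε; E'' → ε | z; P' → ε | P E

E has alternatives sharing prefix 'P x': factor to E → P x E' with E' → P | ε.
E has alternatives sharing prefix 'x': factor to E → x E'' with E'' → ε | z.
P has alternatives sharing prefix 'z': factor to P → z P' with P' → ε | P E.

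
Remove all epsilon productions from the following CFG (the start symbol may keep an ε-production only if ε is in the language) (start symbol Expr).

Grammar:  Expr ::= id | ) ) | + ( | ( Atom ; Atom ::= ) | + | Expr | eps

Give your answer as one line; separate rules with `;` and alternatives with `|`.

Expr ::= id | ) ) | + ( | ( Atom | (; Atom ::= ) | + | Expr

Nullable nonterminals: {Atom}.
ε ∉ L(G), so no ε-production is kept.
For each production, add variants omitting each subset of nullable occurrences: Expr → ( Atom gives ( Atom | (.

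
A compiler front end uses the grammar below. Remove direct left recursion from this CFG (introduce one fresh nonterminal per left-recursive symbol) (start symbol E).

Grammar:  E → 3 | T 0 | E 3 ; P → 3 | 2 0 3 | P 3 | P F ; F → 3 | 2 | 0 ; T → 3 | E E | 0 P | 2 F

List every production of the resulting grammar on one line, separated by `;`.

E → 3 E' | T 0 E'; P → 3 P' | 2 0 3 P'; F → 3 | 2 | 0; T → 3 | E E | 0 P | 2 F; E' → 3 E' | ε; P' → 3 P' | F P' | ε

Left recursion appears on E, P.
For E: α = {3}, β = {3, T 0}. Rewrite as E → β E' and E' → α E' | ε.
For P: α = {3, F}, β = {3, 2 0 3}. Rewrite as P → β P' and P' → α P' | ε.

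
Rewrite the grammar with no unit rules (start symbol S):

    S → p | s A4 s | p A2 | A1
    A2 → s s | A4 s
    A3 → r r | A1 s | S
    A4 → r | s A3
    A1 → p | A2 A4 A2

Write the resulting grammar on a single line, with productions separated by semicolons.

S → p | A2 A4 A2 | s A4 s | p A2; A2 → s s | A4 s; A3 → p | A2 A4 A2 | s A4 s | p A2 | r r | A1 s; A4 → r | s A3; A1 → p | A2 A4 A2

Unit pairs: A3 ⇒* {A1, S}; S ⇒* {A1}.
For every A with A ⇒* B via unit rules, add B's non-unit alternatives to A; then delete every rule of the form X → Y.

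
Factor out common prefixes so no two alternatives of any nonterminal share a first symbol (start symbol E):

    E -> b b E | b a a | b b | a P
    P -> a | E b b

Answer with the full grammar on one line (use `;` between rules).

E has alternatives sharing prefix 'b': factor to E → b E' with E' → b E | a a | b.
E' has alternatives sharing prefix 'b': factor to E' → b E'' with E'' → E | ε.

E -> a P | b E'; P -> a | E b b; E' -> a a | b E''; E'' -> E | epsilon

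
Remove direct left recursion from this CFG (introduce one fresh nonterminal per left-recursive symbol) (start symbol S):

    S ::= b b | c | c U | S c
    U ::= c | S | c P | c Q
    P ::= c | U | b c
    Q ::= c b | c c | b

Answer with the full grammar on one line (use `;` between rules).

Left recursion appears on S.
For S: α = {c}, β = {b b, c, c U}. Rewrite as S → β S' and S' → α S' | ε.

S ::= b b S' | c S' | c U S'; U ::= c | S | c P | c Q; P ::= c | U | b c; Q ::= c b | c c | b; S' ::= c S' | epsilon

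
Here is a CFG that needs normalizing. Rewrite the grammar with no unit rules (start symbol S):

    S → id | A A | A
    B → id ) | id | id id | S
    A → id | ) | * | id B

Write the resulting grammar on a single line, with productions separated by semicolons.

Unit pairs: B ⇒* {A, S}; S ⇒* {A}.
For every A with A ⇒* B via unit rules, add B's non-unit alternatives to A; then delete every rule of the form X → Y.

S → id | A A | ) | * | id B; B → id ) | id | id id | A A | ) | * | id B; A → id | ) | * | id B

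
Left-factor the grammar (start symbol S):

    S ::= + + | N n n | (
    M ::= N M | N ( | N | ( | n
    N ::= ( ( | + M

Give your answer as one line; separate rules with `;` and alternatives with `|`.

S ::= + + | N n n | (; M ::= ( | n | N M'; N ::= ( ( | + M; M' ::= M | ( | epsilon

M has alternatives sharing prefix 'N': factor to M → N M' with M' → M | ( | ε.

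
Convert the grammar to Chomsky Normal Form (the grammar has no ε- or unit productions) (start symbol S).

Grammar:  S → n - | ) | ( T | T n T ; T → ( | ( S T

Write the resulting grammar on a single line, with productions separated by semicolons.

Introduce a nonterminal for each terminal appearing in a rule of length ≥ 2: X1 → n, X2 → -, X3 → (.
Binarize each right-hand side of length ≥ 3 by chaining fresh nonterminals (Y1, Y2, …): affected rules were S → T X1 T; T → X3 S T.

S → X1 X2 | ) | X3 T | T Y1; T → ( | X3 Y2; X1 → n; X2 → -; X3 → (; Y1 → X1 T; Y2 → S T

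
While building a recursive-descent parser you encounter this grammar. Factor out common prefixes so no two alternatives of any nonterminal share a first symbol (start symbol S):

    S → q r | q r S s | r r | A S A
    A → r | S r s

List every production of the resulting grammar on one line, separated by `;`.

S has alternatives sharing prefix 'q r': factor to S → q r S' with S' → ε | S s.

S → r r | A S A | q r S'; A → r | S r s; S' → ε | S s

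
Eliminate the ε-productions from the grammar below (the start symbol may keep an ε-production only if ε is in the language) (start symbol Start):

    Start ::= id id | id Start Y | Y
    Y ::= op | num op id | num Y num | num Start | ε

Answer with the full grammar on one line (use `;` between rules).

Nullable nonterminals: {Start, Y}.
ε ∈ L(G) since Start is nullable, so keep Start → ε.
Add the nullable-subset variants: Start → id Start Y gives id Start Y | id Start | id Y | id. Y → num Y num gives num Y num | num num. Y → num Start gives num Start | num.

Start ::= id id | id Start Y | id Start | id Y | id | Y | ε; Y ::= op | num op id | num Y num | num num | num Start | num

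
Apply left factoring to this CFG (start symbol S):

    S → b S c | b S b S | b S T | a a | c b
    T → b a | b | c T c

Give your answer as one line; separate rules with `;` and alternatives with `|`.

S has alternatives sharing prefix 'b S': factor to S → b S S' with S' → c | b S | T.
T has alternatives sharing prefix 'b': factor to T → b T' with T' → a | ε.

S → a a | c b | b S S'; T → c T c | b T'; S' → c | b S | T; T' → a | ε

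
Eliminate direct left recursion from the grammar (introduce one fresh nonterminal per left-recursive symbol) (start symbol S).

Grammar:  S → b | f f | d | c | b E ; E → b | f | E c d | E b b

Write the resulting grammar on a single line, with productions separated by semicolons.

Directly left-recursive nonterminal: E.
For E: α = {c d, b b}, β = {b, f}. Rewrite as E → β E' and E' → α E' | ε.

S → b | f f | d | c | b E; E → b E' | f E'; E' → c d E' | b b E' | ε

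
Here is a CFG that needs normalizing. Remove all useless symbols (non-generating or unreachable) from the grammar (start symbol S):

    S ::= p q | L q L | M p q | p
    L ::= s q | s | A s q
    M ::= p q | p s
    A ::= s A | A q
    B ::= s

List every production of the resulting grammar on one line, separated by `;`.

S ::= p q | L q L | M p q | p; L ::= s q | s; M ::= p q | p s

Generating nonterminals: {B, L, M, S}.
Reachable from S after that: {L, M, S}.
Removed useless symbols: {A, B} and every production mentioning them.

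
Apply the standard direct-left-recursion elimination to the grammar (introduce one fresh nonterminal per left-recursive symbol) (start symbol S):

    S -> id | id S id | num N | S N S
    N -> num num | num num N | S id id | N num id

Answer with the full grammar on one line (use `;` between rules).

S -> id S' | id S id S' | num N S'; N -> num num N' | num num N N' | S id id N'; S' -> N S S' | epsilon; N' -> num id N' | epsilon

Directly left-recursive nonterminals: S, N.
For S: α = {N S}, β = {id, id S id, num N}. Rewrite as S → β S' and S' → α S' | ε.
For N: α = {num id}, β = {num num, num num N, S id id}. Rewrite as N → β N' and N' → α N' | ε.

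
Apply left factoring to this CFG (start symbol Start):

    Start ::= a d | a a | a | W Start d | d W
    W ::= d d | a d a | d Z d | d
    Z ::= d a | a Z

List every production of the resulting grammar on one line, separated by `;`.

Start has alternatives sharing prefix 'a': factor to Start → a Start1 with Start1 → d | a | ε.
W has alternatives sharing prefix 'd': factor to W → d W1 with W1 → d | Z d | ε.

Start ::= W Start d | d W | a Start1; W ::= a d a | d W1; Z ::= d a | a Z; Start1 ::= d | a | ε; W1 ::= d | Z d | ε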